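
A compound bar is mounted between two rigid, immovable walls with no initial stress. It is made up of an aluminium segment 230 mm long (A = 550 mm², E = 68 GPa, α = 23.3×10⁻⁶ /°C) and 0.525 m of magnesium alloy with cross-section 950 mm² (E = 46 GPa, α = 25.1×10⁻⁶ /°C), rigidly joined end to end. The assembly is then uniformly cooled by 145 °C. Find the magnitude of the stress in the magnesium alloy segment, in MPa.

σ ≈ 156 MPa (tensile)

If the supports were absent, the total length change would be Σ αᵢΔT Lᵢ = 23.3×10⁻⁶×145×230 + 25.1×10⁻⁶×145×525 = 2.688 mm.
The walls prevent any net length change, so an axial force P (same in every segment) develops. Compatibility: P · Σ Lᵢ/(AᵢEᵢ) = δ_free.
Σ Lᵢ/(AᵢEᵢ) = 230/(550×68×10³) + 525/(950×46×10³) = 1.816×10⁻⁵ mm/N.
P = 2.688 / 1.816×10⁻⁵ = 148000 N = 148 kN, tensile.
σ_{magnesium alloy} = P / A = 148000 / 950 = 155.8 MPa.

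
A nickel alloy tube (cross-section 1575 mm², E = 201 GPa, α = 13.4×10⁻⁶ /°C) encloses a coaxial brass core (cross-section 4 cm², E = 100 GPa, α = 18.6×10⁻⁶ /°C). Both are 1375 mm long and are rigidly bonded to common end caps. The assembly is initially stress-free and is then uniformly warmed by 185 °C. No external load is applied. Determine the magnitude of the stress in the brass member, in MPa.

σ ≈ 85.4 MPa (compressive)

The brass has the larger α, so on heating it would change length more than the nickel alloy if both were free. The rigid plates force a common final length, so the brass is put into compression and the nickel alloy into tension, with equal and opposite forces P (no external load).
Setting the final lengths equal and cancelling L: (α₁ − α₂)ΔT = P/(A₁E₁) + P/(A₂E₂).
|α₁ − α₂|·ΔT = 5.2×10⁻⁶ × 185 = 0.000962.
1/(A₁E₁) + 1/(A₂E₂) = 1/(1575×201×10³) + 1/(400×100×10³) = 2.816×10⁻⁸ N⁻¹.
So P = 0.000962 / 2.816×10⁻⁸ = 34.16 kN.
σ_{brass} = P/A₂ = 34160/400 = 85.41 MPa, compressive.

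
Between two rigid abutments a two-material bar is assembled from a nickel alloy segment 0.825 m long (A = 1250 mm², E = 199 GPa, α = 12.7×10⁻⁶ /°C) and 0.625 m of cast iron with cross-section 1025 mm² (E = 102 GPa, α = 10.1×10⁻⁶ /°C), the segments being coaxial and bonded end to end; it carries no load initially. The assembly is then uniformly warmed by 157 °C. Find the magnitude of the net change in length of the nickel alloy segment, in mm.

|ΔL| ≈ 0.704 mm

With the walls removed the bar would change length by δ_free = Σ αᵢΔT Lᵢ = 12.7×10⁻⁶×157×825 + 10.1×10⁻⁶×157×625 = 2.636 mm.
The walls prevent any net length change, so an axial force P (same in every segment) develops. Compatibility: P · Σ Lᵢ/(AᵢEᵢ) = δ_free.
Σ Lᵢ/(AᵢEᵢ) = 825/(1250×199×10³) + 625/(1025×102×10³) = 9.295×10⁻⁶ mm/N.
Hence P = δ_free / Σ(L/AE) = 2.636/9.295×10⁻⁶ = 283.6 kN (compressive).
For the nickel alloy segment, free thermal change = 12.7×10⁻⁶×157×825 = 1.645 mm and elastic change from P = 283600×825/(1250×199×10³) = 0.9406 mm; these oppose, so the net change is 0.704 mm (segment lengthens).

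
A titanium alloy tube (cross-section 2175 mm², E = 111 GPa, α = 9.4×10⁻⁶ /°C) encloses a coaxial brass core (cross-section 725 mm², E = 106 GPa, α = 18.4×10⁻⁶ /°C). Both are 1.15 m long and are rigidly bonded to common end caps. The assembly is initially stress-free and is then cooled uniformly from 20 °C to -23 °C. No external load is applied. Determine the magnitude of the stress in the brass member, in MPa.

σ ≈ 31.1 MPa (tensile)

Equilibrium of a rigid end plate with no external load gives equal and opposite internal forces ±P in the two members. Since α_{brass} > α_{titanium alloy}, cooling drives the brass into tension and the titanium alloy into compression.
Compatibility of the two members (thermal + elastic change equal): (α₁ − α₂)ΔT = P·[1/(A₁E₁) + 1/(A₂E₂)].
|α₁ − α₂|·ΔT = 9×10⁻⁶ × 43 = 0.000387.
1/(A₁E₁) + 1/(A₂E₂) = 1/(2175×111×10³) + 1/(725×106×10³) = 1.715×10⁻⁸ N⁻¹.
P = 0.000387 / 1.715×10⁻⁸ = 22560 N = 22.56 kN.
σ_{brass} = P/A₂ = 22560/725 = 31.12 MPa, tensile.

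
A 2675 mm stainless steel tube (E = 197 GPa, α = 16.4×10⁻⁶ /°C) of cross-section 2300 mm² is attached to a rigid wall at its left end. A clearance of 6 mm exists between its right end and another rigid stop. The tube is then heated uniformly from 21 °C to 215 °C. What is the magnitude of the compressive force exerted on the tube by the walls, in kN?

Unrestrained expansion: δ_free = αΔT L = 16.4×10⁻⁶ × 194 × 2675 = 8.511 mm.
The gap closes (δ_free > 6 mm) and the wall then resists a further 8.511 − 6 = 2.511 mm of expansion.
So σ = E(δ_free − g)/L = 197×10³ × 2.511/2675 = 184.9 MPa.
P = σA = 184.9 × 2300 = 425.3 kN.

P ≈ 425 kN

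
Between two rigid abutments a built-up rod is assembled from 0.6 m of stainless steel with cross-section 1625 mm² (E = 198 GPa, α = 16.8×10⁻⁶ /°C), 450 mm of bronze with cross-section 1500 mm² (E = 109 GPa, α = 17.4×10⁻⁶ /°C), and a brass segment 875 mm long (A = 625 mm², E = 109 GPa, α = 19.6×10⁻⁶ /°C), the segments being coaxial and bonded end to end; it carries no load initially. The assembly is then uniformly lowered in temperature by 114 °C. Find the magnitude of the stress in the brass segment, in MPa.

σ ≈ 366 MPa (tensile)

If the supports were absent, the total length change would be Σ αᵢΔT Lᵢ = 16.8×10⁻⁶×114×600 + 17.4×10⁻⁶×114×450 + 19.6×10⁻⁶×114×875 = 3.997 mm.
Since the ends are fixed, an axial force P builds up, equal in every segment, with P · Σ Lᵢ/(AᵢEᵢ) = δ_free.
The series flexibility is Σ Lᵢ/(AᵢEᵢ) = 600/(1625×198×10³) + 450/(1500×109×10³) + 875/(625×109×10³) = 1.746×10⁻⁵ mm/N.
P = 3.997 / 1.746×10⁻⁵ = 228900 N = 228.9 kN, tensile.
σ_{brass} = P / A = 228900 / 625 = 366.2 MPa.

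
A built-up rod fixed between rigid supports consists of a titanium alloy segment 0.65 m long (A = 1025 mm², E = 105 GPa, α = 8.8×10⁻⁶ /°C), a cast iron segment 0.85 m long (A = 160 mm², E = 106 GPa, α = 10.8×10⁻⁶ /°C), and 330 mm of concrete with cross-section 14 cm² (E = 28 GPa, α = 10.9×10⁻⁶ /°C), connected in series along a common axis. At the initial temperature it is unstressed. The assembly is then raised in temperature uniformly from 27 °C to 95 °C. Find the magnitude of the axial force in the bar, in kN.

P ≈ 19.5 kN (compressive)

Free thermal expansion of the whole bar: Σ αᵢΔT Lᵢ = 8.8×10⁻⁶×68×650 + 10.8×10⁻⁶×68×850 + 10.9×10⁻⁶×68×330 = 1.258 mm.
Since the ends are fixed, an axial force P builds up, equal in every segment, with P · Σ Lᵢ/(AᵢEᵢ) = δ_free.
The series flexibility is Σ Lᵢ/(AᵢEᵢ) = 650/(1025×105×10³) + 850/(160×106×10³) + 330/(1400×28×10³) = 6.458×10⁻⁵ mm/N.
So P = 1.258 / 6.458×10⁻⁵ = 19.48 kN, compressive.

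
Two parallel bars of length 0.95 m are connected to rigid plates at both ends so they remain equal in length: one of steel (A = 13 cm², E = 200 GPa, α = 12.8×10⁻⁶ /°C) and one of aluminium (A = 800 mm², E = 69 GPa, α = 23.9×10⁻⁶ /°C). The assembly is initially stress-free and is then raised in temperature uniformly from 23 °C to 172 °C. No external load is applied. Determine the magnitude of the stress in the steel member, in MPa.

σ ≈ 57.9 MPa (tensile)

Both members must finish at the same length. With the larger α, the aluminium tends to over-expand; the plates restrain it, putting the aluminium in compression and the steel in tension. With no external load the two internal forces are equal and opposite, magnitude P.
Equating the net (thermal + elastic) strains gives |α₁ − α₂|·ΔT = P·[1/(A₁E₁) + 1/(A₂E₂)].
|α₁ − α₂|·ΔT = 11.1×10⁻⁶ × 149 = 0.001654.
1/(A₁E₁) + 1/(A₂E₂) = 1/(1300×200×10³) + 1/(800×69×10³) = 2.196×10⁻⁸ N⁻¹.
P = 0.001654 / 2.196×10⁻⁸ = 75310 N = 75.31 kN.
σ_{steel} = P/A₁ = 75310/1300 = 57.93 MPa, tensile.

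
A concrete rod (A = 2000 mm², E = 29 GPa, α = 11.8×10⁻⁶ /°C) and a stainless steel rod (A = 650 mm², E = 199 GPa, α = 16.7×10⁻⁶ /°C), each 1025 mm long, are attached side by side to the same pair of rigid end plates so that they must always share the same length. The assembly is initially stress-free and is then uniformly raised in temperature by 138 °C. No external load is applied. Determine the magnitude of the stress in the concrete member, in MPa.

Both members must finish at the same length. With the larger α, the stainless steel tends to over-expand; the plates restrain it, putting the stainless steel in compression and the concrete in tension. With no external load the two internal forces are equal and opposite, magnitude P.
Setting the final lengths equal and cancelling L: (α₁ − α₂)ΔT = P/(A₁E₁) + P/(A₂E₂).
|α₁ − α₂|·ΔT = 4.9×10⁻⁶ × 138 = 0.0006762.
1/(A₁E₁) + 1/(A₂E₂) = 1/(2000×29×10³) + 1/(650×199×10³) = 2.497×10⁻⁸ N⁻¹.
So P = 0.0006762 / 2.497×10⁻⁸ = 27.08 kN.
σ_{concrete} = P/A₁ = 27080/2000 = 13.54 MPa, tensile.

σ ≈ 13.5 MPa (tensile)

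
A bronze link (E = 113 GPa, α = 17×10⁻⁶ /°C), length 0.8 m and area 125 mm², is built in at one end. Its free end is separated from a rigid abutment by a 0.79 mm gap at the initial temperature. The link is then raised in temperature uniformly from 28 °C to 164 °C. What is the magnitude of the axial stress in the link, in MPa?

If the wall were absent the link would grow by αΔT L = 17×10⁻⁶ × 136 × 800 = 1.85 mm.
The gap closes (δ_free > 0.79 mm) and the wall then resists a further 1.85 − 0.79 = 1.06 mm of expansion.
That suppressed elongation corresponds to σ = E·Δ/L = 113×10³ × 1.06/800 = 149.7 MPa.

σ ≈ 150 MPa (compressive)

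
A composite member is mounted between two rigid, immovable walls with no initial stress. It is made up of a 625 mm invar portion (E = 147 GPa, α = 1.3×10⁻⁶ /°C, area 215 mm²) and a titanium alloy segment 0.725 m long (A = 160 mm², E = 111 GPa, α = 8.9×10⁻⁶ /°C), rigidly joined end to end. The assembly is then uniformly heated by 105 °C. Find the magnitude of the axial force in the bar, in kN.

P ≈ 12.6 kN (compressive)

With the walls removed the bar would change length by δ_free = Σ αᵢΔT Lᵢ = 1.3×10⁻⁶×105×625 + 8.9×10⁻⁶×105×725 = 0.7628 mm.
The rigid supports impose zero overall length change; the single axial force P common to all segments must satisfy P Σ Lᵢ/(AᵢEᵢ) = δ_free.
The series flexibility is Σ Lᵢ/(AᵢEᵢ) = 625/(215×147×10³) + 725/(160×111×10³) = 6.06×10⁻⁵ mm/N.
P = 0.7628 / 6.06×10⁻⁵ = 12590 N = 12.59 kN, compressive.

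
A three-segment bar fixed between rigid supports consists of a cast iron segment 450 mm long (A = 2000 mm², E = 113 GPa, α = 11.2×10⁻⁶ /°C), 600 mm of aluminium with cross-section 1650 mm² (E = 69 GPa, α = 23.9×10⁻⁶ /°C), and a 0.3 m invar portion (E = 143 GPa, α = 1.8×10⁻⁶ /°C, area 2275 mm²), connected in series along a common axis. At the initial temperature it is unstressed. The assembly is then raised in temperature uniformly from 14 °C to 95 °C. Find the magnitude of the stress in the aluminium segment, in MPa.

σ ≈ 119 MPa (compressive)

Free thermal expansion of the whole bar: Σ αᵢΔT Lᵢ = 11.2×10⁻⁶×81×450 + 23.9×10⁻⁶×81×600 + 1.8×10⁻⁶×81×300 = 1.614 mm.
The walls prevent any net length change, so an axial force P (same in every segment) develops. Compatibility: P · Σ Lᵢ/(AᵢEᵢ) = δ_free.
Σ Lᵢ/(AᵢEᵢ) = 450/(2000×113×10³) + 600/(1650×69×10³) + 300/(2275×143×10³) = 8.183×10⁻⁶ mm/N.
P = 1.614 / 8.183×10⁻⁶ = 197200 N = 197.2 kN, compressive.
σ_{aluminium} = P / A = 197200 / 1650 = 119.5 MPa.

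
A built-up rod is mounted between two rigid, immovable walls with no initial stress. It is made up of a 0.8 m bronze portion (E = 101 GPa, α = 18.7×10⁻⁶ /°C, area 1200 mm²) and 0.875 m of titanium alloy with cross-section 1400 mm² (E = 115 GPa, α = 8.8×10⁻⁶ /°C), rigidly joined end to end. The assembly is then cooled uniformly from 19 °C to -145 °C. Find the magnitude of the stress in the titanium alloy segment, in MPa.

σ ≈ 221 MPa (tensile)

With the walls removed the bar would change length by δ_free = Σ αᵢΔT Lᵢ = 18.7×10⁻⁶×164×800 + 8.8×10⁻⁶×164×875 = 3.716 mm.
The rigid supports impose zero overall length change; the single axial force P common to all segments must satisfy P Σ Lᵢ/(AᵢEᵢ) = δ_free.
Σ Lᵢ/(AᵢEᵢ) = 800/(1200×101×10³) + 875/(1400×115×10³) = 1.204×10⁻⁵ mm/N.
So P = 3.716 / 1.204×10⁻⁵ = 308.8 kN, tensile.
σ_{titanium alloy} = P / A = 308800 / 1400 = 220.6 MPa.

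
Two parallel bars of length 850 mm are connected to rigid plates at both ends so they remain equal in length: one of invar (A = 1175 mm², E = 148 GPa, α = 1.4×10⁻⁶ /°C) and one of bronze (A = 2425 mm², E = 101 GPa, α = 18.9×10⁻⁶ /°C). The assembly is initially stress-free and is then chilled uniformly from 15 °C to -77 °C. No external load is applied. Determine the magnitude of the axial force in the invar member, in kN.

P ≈ 164 kN (compressive in the invar)

The bronze has the larger α, so on cooling it would change length more than the invar if both were free. The rigid plates force a common final length, so the bronze is put into tension and the invar into compression, with equal and opposite forces P (no external load).
Setting the final lengths equal and cancelling L: (α₁ − α₂)ΔT = P/(A₁E₁) + P/(A₂E₂).
|α₁ − α₂|·ΔT = 17.5×10⁻⁶ × 92 = 0.00161.
1/(A₁E₁) + 1/(A₂E₂) = 1/(1175×148×10³) + 1/(2425×101×10³) = 9.833×10⁻⁹ N⁻¹.
P = 0.00161 / 9.833×10⁻⁹ = 163700 N = 163.7 kN.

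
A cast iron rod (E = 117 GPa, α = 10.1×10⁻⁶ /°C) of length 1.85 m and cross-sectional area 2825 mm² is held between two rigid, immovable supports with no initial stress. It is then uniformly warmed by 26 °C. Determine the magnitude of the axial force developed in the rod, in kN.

P ≈ 86.8 kN (compressive)

The ends cannot move, so σ = EαΔT = 117×10³ × 10.1×10⁻⁶ × 26 = 30.72 MPa.
P = AEαΔT = 2825 × 117×10³ × 10.1×10⁻⁶ × 26 = 86.8 kN (compressive).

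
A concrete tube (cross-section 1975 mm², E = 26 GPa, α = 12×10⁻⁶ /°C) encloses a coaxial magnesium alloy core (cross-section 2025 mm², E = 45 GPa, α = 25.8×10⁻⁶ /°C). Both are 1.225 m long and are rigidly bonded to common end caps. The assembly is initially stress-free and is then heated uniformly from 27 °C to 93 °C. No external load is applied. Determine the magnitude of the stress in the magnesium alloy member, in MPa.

Both members must finish at the same length. With the larger α, the magnesium alloy tends to over-expand; the plates restrain it, putting the magnesium alloy in compression and the concrete in tension. With no external load the two internal forces are equal and opposite, magnitude P.
Setting the final lengths equal and cancelling L: (α₁ − α₂)ΔT = P/(A₁E₁) + P/(A₂E₂).
|α₁ − α₂|·ΔT = 13.8×10⁻⁶ × 66 = 0.0009108.
1/(A₁E₁) + 1/(A₂E₂) = 1/(1975×26×10³) + 1/(2025×45×10³) = 3.045×10⁻⁸ N⁻¹.
P = 0.0009108 / 3.045×10⁻⁸ = 29910 N = 29.91 kN.
σ_{magnesium alloy} = P/A₂ = 29910/2025 = 14.77 MPa, compressive.

σ ≈ 14.8 MPa (compressive)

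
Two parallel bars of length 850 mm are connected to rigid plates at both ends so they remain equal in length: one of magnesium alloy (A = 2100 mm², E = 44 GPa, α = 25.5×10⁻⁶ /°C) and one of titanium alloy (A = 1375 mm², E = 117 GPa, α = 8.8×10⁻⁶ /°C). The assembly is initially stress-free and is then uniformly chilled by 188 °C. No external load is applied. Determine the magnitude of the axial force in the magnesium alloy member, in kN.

The magnesium alloy has the larger α, so on cooling it would change length more than the titanium alloy if both were free. The rigid plates force a common final length, so the magnesium alloy is put into tension and the titanium alloy into compression, with equal and opposite forces P (no external load).
Equating the net (thermal + elastic) strains gives |α₁ − α₂|·ΔT = P·[1/(A₁E₁) + 1/(A₂E₂)].
|α₁ − α₂|·ΔT = 16.7×10⁻⁶ × 188 = 0.00314.
1/(A₁E₁) + 1/(A₂E₂) = 1/(2100×44×10³) + 1/(1375×117×10³) = 1.704×10⁻⁸ N⁻¹.
So P = 0.00314 / 1.704×10⁻⁸ = 184.3 kN.

P ≈ 184 kN (tensile in the magnesium alloy)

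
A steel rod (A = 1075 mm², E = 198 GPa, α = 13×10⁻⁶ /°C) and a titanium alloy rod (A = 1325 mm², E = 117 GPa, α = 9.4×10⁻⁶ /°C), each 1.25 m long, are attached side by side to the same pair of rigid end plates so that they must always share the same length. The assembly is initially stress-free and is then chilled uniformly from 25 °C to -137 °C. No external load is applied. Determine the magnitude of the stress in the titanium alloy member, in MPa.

Both members must finish at the same length. With the larger α, the steel tends to over-contract; the plates restrain it, putting the steel in tension and the titanium alloy in compression. With no external load the two internal forces are equal and opposite, magnitude P.
Setting the final lengths equal and cancelling L: (α₁ − α₂)ΔT = P/(A₁E₁) + P/(A₂E₂).
|α₁ − α₂|·ΔT = 3.6×10⁻⁶ × 162 = 0.0005832.
1/(A₁E₁) + 1/(A₂E₂) = 1/(1075×198×10³) + 1/(1325×117×10³) = 1.115×10⁻⁸ N⁻¹.
P = 0.0005832 / 1.115×10⁻⁸ = 52310 N = 52.31 kN.
σ_{titanium alloy} = P/A₂ = 52310/1325 = 39.48 MPa, compressive.

σ ≈ 39.5 MPa (compressive)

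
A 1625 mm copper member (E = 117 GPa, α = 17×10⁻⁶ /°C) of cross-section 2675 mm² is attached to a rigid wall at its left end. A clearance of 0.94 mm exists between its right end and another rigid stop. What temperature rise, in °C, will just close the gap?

Contact occurs when the free expansion equals the gap: αΔT L = 0.94 mm.
So ΔT = g/(αL) = 0.94/(17×10⁻⁶ × 1625) = 34.03 °C.

ΔT ≈ 34 °C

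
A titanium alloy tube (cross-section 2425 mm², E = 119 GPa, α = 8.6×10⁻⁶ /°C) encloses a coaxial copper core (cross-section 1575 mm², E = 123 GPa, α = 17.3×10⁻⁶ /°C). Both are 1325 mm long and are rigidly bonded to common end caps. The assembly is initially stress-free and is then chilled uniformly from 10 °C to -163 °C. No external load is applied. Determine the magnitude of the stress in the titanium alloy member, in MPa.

σ ≈ 71.9 MPa (compressive)

Equilibrium of a rigid end plate with no external load gives equal and opposite internal forces ±P in the two members. Since α_{copper} > α_{titanium alloy}, cooling drives the copper into tension and the titanium alloy into compression.
Equating the net (thermal + elastic) strains gives |α₁ − α₂|·ΔT = P·[1/(A₁E₁) + 1/(A₂E₂)].
|α₁ − α₂|·ΔT = 8.7×10⁻⁶ × 173 = 0.001505.
1/(A₁E₁) + 1/(A₂E₂) = 1/(2425×119×10³) + 1/(1575×123×10³) = 8.627×10⁻⁹ N⁻¹.
So P = 0.001505 / 8.627×10⁻⁹ = 174.5 kN.
σ_{titanium alloy} = P/A₁ = 174500/2425 = 71.94 MPa, compressive.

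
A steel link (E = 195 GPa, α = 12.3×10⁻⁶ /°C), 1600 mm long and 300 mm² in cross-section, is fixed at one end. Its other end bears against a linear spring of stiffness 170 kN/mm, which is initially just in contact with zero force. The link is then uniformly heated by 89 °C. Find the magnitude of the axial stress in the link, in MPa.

Free thermal expansion: δ_free = αΔT L = 12.3×10⁻⁶ × 89 × 1600 = 1.752 mm.
With a force P in the spring, the elastic change of the link is PL/(AE) and that of the spring is P/k; compatibility requires their sum to equal δ_free.
So P = δ_free / [L/(AE) + 1/k] = 1.752 / [ 1600/(300×195×10³) + 1/(170×10³) ].
P = 1.752 / 3.323×10⁻⁵ = 52700 N.
σ = P/A = 52700/300 = 175.7 MPa.

σ ≈ 176 MPa (compressive)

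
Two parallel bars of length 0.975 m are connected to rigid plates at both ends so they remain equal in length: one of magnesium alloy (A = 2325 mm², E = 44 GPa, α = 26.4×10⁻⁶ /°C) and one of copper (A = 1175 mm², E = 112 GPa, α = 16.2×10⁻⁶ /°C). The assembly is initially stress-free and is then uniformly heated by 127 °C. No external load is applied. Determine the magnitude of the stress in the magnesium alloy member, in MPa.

Equilibrium of a rigid end plate with no external load gives equal and opposite internal forces ±P in the two members. Since α_{magnesium alloy} > α_{copper}, heating drives the magnesium alloy into compression and the copper into tension.
Setting the final lengths equal and cancelling L: (α₁ − α₂)ΔT = P/(A₁E₁) + P/(A₂E₂).
|α₁ − α₂|·ΔT = 10.2×10⁻⁶ × 127 = 0.001295.
1/(A₁E₁) + 1/(A₂E₂) = 1/(2325×44×10³) + 1/(1175×112×10³) = 1.737×10⁻⁸ N⁻¹.
So P = 0.001295 / 1.737×10⁻⁸ = 74.56 kN.
σ_{magnesium alloy} = P/A₁ = 74560/2325 = 32.07 MPa, compressive.

σ ≈ 32.1 MPa (compressive)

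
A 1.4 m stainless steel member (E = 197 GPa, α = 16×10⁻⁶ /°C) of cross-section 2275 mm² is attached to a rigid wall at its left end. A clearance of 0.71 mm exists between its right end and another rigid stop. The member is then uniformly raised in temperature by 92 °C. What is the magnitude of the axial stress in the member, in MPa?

σ ≈ 190 MPa (compressive)

Free thermal elongation = αΔT L = 16×10⁻⁶ × 92 × 1400 = 2.061 mm.
After closing the 0.71 mm clearance, 2.061 − 0.71 = 1.351 mm of expansion remains to be suppressed by the wall.
Compatibility: PL/(AE) = 1.351 mm, so σ = P/A = E × (1.351/1400) = 190.1 MPa.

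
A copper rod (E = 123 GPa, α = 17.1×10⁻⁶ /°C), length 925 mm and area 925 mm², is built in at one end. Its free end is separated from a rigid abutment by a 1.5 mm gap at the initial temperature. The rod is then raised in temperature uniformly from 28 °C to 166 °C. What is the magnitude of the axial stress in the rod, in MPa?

σ ≈ 90.8 MPa (compressive)

Unrestrained expansion: δ_free = αΔT L = 17.1×10⁻⁶ × 138 × 925 = 2.183 mm.
This exceeds the 1.5 mm gap, so the wall pushes back. The portion of expansion that must be recovered elastically is δ_free − gap = 2.183 − 1.5 = 0.6828 mm.
That suppressed elongation corresponds to σ = E·Δ/L = 123×10³ × 0.6828/925 = 90.8 MPa.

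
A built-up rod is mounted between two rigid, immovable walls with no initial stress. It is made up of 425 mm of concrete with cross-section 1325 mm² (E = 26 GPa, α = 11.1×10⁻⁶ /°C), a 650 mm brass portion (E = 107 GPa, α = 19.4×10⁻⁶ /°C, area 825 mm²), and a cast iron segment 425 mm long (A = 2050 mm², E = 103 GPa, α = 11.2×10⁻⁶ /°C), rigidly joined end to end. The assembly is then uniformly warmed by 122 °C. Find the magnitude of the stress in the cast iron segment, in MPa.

σ ≈ 60.5 MPa (compressive)

With the walls removed the bar would change length by δ_free = Σ αᵢΔT Lᵢ = 11.1×10⁻⁶×122×425 + 19.4×10⁻⁶×122×650 + 11.2×10⁻⁶×122×425 = 2.695 mm.
The rigid supports impose zero overall length change; the single axial force P common to all segments must satisfy P Σ Lᵢ/(AᵢEᵢ) = δ_free.
The series flexibility is Σ Lᵢ/(AᵢEᵢ) = 425/(1325×26×10³) + 650/(825×107×10³) + 425/(2050×103×10³) = 2.171×10⁻⁵ mm/N.
P = 2.695 / 2.171×10⁻⁵ = 124100 N = 124.1 kN, compressive.
σ_{cast iron} = P / A = 124100 / 2050 = 60.54 MPa.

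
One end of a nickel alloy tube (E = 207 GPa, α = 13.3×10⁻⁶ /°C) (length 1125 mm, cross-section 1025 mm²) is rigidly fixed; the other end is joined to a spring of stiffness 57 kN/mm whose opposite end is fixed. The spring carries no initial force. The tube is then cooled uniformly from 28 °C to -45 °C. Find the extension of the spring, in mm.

δ ≈ 0.839 mm

If the spring were absent the tube would shorten by αΔT L = 13.3×10⁻⁶ × 73 × 1125 = 1.092 mm.
With a force P in the spring, the elastic change of the tube is PL/(AE) and that of the spring is P/k; compatibility requires their sum to equal δ_free.
P [ L/(AE) + 1/k ] = δ_free → P [ 1125/(1025×207×10³) + 1/(57×10³) ] = 1.092.
P = 1.092 / 2.285×10⁻⁵ = 47810 N.
Spring extension = P/k = 47810/(57×10³) = 0.8388 mm.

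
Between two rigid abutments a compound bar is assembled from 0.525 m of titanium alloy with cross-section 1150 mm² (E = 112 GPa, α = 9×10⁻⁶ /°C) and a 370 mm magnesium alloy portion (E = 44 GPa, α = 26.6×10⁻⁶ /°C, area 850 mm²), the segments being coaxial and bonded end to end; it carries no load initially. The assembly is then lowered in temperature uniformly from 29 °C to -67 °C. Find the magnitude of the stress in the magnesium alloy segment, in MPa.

σ ≈ 118 MPa (tensile)

With the walls removed the bar would change length by δ_free = Σ αᵢΔT Lᵢ = 9×10⁻⁶×96×525 + 26.6×10⁻⁶×96×370 = 1.398 mm.
The rigid supports impose zero overall length change; the single axial force P common to all segments must satisfy P Σ Lᵢ/(AᵢEᵢ) = δ_free.
The series flexibility is Σ Lᵢ/(AᵢEᵢ) = 525/(1150×112×10³) + 370/(850×44×10³) = 1.397×10⁻⁵ mm/N.
P = 1.398 / 1.397×10⁻⁵ = 100100 N = 100.1 kN, tensile.
σ_{magnesium alloy} = P / A = 100100 / 850 = 117.8 MPa.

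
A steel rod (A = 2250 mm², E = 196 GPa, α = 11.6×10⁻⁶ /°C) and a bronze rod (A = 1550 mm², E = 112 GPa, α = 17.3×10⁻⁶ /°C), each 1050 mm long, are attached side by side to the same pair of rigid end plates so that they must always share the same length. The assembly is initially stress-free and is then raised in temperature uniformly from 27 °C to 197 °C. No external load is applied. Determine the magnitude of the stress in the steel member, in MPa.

σ ≈ 53.6 MPa (tensile)

The bronze has the larger α, so on heating it would change length more than the steel if both were free. The rigid plates force a common final length, so the bronze is put into compression and the steel into tension, with equal and opposite forces P (no external load).
Compatibility of the two members (thermal + elastic change equal): (α₁ − α₂)ΔT = P·[1/(A₁E₁) + 1/(A₂E₂)].
|α₁ − α₂|·ΔT = 5.7×10⁻⁶ × 170 = 0.000969.
1/(A₁E₁) + 1/(A₂E₂) = 1/(2250×196×10³) + 1/(1550×112×10³) = 8.028×10⁻⁹ N⁻¹.
P = 0.000969 / 8.028×10⁻⁹ = 120700 N = 120.7 kN.
σ_{steel} = P/A₁ = 120700/2250 = 53.65 MPa, tensile.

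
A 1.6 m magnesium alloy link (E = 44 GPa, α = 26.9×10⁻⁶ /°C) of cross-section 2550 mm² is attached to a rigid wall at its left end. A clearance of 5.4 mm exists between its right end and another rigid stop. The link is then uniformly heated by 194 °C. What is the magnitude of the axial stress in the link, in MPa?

σ ≈ 81.1 MPa (compressive)

If the wall were absent the link would grow by αΔT L = 26.9×10⁻⁶ × 194 × 1600 = 8.35 mm.
This exceeds the 5.4 mm gap, so the wall pushes back. The portion of expansion that must be recovered elastically is δ_free − gap = 8.35 − 5.4 = 2.95 mm.
So σ = E(δ_free − g)/L = 44×10³ × 2.95/1600 = 81.12 MPa.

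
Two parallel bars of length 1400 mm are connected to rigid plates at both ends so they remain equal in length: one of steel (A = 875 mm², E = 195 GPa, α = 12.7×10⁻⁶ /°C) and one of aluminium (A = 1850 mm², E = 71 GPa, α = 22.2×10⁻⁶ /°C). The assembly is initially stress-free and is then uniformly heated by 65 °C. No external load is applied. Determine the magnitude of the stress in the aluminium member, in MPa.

Both members must finish at the same length. With the larger α, the aluminium tends to over-expand; the plates restrain it, putting the aluminium in compression and the steel in tension. With no external load the two internal forces are equal and opposite, magnitude P.
Equating the net (thermal + elastic) strains gives |α₁ − α₂|·ΔT = P·[1/(A₁E₁) + 1/(A₂E₂)].
|α₁ − α₂|·ΔT = 9.5×10⁻⁶ × 65 = 0.0006175.
1/(A₁E₁) + 1/(A₂E₂) = 1/(875×195×10³) + 1/(1850×71×10³) = 1.347×10⁻⁸ N⁻¹.
So P = 0.0006175 / 1.347×10⁻⁸ = 45.83 kN.
σ_{aluminium} = P/A₂ = 45830/1850 = 24.77 MPa, compressive.

σ ≈ 24.8 MPa (compressive)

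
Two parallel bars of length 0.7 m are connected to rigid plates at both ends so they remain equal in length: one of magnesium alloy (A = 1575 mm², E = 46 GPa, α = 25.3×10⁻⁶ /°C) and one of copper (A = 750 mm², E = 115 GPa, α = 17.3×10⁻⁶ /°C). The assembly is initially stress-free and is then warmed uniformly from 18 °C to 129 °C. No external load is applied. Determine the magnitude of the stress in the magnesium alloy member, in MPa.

σ ≈ 22.2 MPa (compressive)

The magnesium alloy has the larger α, so on heating it would change length more than the copper if both were free. The rigid plates force a common final length, so the magnesium alloy is put into compression and the copper into tension, with equal and opposite forces P (no external load).
Setting the final lengths equal and cancelling L: (α₁ − α₂)ΔT = P/(A₁E₁) + P/(A₂E₂).
|α₁ − α₂|·ΔT = 8×10⁻⁶ × 111 = 0.000888.
1/(A₁E₁) + 1/(A₂E₂) = 1/(1575×46×10³) + 1/(750×115×10³) = 2.54×10⁻⁸ N⁻¹.
So P = 0.000888 / 2.54×10⁻⁸ = 34.97 kN.
σ_{magnesium alloy} = P/A₁ = 34960/1575 = 22.2 MPa, compressive.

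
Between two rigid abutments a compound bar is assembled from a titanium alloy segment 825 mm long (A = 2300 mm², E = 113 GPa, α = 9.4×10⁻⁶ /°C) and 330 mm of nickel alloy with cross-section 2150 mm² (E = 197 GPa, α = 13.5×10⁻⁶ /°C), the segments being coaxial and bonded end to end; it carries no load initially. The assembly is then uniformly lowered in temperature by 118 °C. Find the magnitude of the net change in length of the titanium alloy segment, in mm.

|ΔL| ≈ 0.242 mm

Free thermal contraction of the whole bar: Σ αᵢΔT Lᵢ = 9.4×10⁻⁶×118×825 + 13.5×10⁻⁶×118×330 = 1.441 mm.
Since the ends are fixed, an axial force P builds up, equal in every segment, with P · Σ Lᵢ/(AᵢEᵢ) = δ_free.
The series flexibility is Σ Lᵢ/(AᵢEᵢ) = 825/(2300×113×10³) + 330/(2150×197×10³) = 3.953×10⁻⁶ mm/N.
P = 1.441 / 3.953×10⁻⁶ = 364400 N = 364.4 kN, tensile.
For the titanium alloy segment, free thermal change = 9.4×10⁻⁶×118×825 = 0.9151 mm and elastic change from P = 364400×825/(2300×113×10³) = 1.157 mm; these oppose, so the net change is 0.242 mm (segment lengthens).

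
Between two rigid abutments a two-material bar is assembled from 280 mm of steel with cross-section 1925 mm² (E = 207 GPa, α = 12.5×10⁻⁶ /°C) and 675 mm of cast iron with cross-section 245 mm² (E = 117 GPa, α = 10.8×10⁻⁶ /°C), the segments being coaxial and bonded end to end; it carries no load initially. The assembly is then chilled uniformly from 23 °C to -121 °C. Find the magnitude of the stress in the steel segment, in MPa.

Free thermal contraction of the whole bar: Σ αᵢΔT Lᵢ = 12.5×10⁻⁶×144×280 + 10.8×10⁻⁶×144×675 = 1.554 mm.
The walls prevent any net length change, so an axial force P (same in every segment) develops. Compatibility: P · Σ Lᵢ/(AᵢEᵢ) = δ_free.
Σ Lᵢ/(AᵢEᵢ) = 280/(1925×207×10³) + 675/(245×117×10³) = 2.425×10⁻⁵ mm/N.
P = 1.554 / 2.425×10⁻⁵ = 64070 N = 64.07 kN, tensile.
σ_{steel} = P / A = 64070 / 1925 = 33.28 MPa.

σ ≈ 33.3 MPa (tensile)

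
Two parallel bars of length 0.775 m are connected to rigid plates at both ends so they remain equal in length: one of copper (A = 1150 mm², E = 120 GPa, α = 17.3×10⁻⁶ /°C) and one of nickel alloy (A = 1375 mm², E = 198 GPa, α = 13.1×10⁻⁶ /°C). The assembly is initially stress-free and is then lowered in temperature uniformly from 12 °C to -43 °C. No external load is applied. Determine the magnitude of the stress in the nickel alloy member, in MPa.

σ ≈ 15.4 MPa (compressive)

Equilibrium of a rigid end plate with no external load gives equal and opposite internal forces ±P in the two members. Since α_{copper} > α_{nickel alloy}, cooling drives the copper into tension and the nickel alloy into compression.
Setting the final lengths equal and cancelling L: (α₁ − α₂)ΔT = P/(A₁E₁) + P/(A₂E₂).
|α₁ − α₂|·ΔT = 4.2×10⁻⁶ × 55 = 0.000231.
1/(A₁E₁) + 1/(A₂E₂) = 1/(1150×120×10³) + 1/(1375×198×10³) = 1.092×10⁻⁸ N⁻¹.
So P = 0.000231 / 1.092×10⁻⁸ = 21.15 kN.
σ_{nickel alloy} = P/A₂ = 21150/1375 = 15.39 MPa, compressive.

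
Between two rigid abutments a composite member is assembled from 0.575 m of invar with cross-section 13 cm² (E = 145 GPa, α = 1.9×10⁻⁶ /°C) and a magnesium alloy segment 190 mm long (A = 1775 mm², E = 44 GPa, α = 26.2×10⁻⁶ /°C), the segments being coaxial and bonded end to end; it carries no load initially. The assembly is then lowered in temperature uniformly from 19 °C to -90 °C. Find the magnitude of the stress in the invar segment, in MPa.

σ ≈ 92.8 MPa (tensile)

Free thermal contraction of the whole bar: Σ αᵢΔT Lᵢ = 1.9×10⁻⁶×109×575 + 26.2×10⁻⁶×109×190 = 0.6617 mm.
Since the ends are fixed, an axial force P builds up, equal in every segment, with P · Σ Lᵢ/(AᵢEᵢ) = δ_free.
The series flexibility is Σ Lᵢ/(AᵢEᵢ) = 575/(1300×145×10³) + 190/(1775×44×10³) = 5.483×10⁻⁶ mm/N.
Hence P = δ_free / Σ(L/AE) = 0.6617/5.483×10⁻⁶ = 120.7 kN (tensile).
σ_{invar} = P / A = 120700 / 1300 = 92.83 MPa.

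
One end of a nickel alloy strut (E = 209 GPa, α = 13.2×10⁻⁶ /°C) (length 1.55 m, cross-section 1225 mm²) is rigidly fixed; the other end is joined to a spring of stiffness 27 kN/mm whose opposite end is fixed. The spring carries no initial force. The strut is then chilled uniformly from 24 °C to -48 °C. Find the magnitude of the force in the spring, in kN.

Free thermal contraction: δ_free = αΔT L = 13.2×10⁻⁶ × 72 × 1550 = 1.473 mm.
With a force P in the spring, the elastic change of the strut is PL/(AE) and that of the spring is P/k; compatibility requires their sum to equal δ_free.
P [ L/(AE) + 1/k ] = δ_free → P [ 1550/(1225×209×10³) + 1/(27×10³) ] = 1.473.
P = 1.473 / 4.309×10⁻⁵ = 34190 N.

P ≈ 34.2 kN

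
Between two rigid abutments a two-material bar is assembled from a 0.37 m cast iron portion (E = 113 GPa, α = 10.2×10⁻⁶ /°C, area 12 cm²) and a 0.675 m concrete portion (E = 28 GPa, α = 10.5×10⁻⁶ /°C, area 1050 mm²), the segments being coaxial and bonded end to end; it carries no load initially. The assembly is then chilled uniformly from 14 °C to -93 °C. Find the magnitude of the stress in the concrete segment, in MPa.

σ ≈ 43.1 MPa (tensile)

Free thermal contraction of the whole bar: Σ αᵢΔT Lᵢ = 10.2×10⁻⁶×107×370 + 10.5×10⁻⁶×107×675 = 1.162 mm.
The walls prevent any net length change, so an axial force P (same in every segment) develops. Compatibility: P · Σ Lᵢ/(AᵢEᵢ) = δ_free.
Σ Lᵢ/(AᵢEᵢ) = 370/(1200×113×10³) + 675/(1050×28×10³) = 2.569×10⁻⁵ mm/N.
Hence P = δ_free / Σ(L/AE) = 1.162/2.569×10⁻⁵ = 45.24 kN (tensile).
σ_{concrete} = P / A = 45240 / 1050 = 43.09 MPa.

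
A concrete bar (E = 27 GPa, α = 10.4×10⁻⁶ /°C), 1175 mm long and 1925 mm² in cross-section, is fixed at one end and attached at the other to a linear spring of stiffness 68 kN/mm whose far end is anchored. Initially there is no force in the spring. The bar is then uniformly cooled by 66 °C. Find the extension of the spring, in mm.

δ ≈ 0.318 mm

The unrestrained thermal change is αΔT L = 10.4×10⁻⁶ × 66 × 1175 = 0.8065 mm.
With a force P in the spring, the elastic change of the bar is PL/(AE) and that of the spring is P/k; compatibility requires their sum to equal δ_free.
So P = δ_free / [L/(AE) + 1/k] = 0.8065 / [ 1175/(1925×27×10³) + 1/(68×10³) ].
P = 0.8065 / 3.731×10⁻⁵ = 21620 N.
Spring extension = P/k = 21620/(68×10³) = 0.3179 mm.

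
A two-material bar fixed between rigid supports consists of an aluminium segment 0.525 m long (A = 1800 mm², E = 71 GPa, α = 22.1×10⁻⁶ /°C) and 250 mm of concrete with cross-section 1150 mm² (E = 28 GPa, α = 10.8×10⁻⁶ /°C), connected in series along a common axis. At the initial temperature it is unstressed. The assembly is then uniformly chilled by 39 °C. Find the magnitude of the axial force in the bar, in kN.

Free thermal contraction of the whole bar: Σ αᵢΔT Lᵢ = 22.1×10⁻⁶×39×525 + 10.8×10⁻⁶×39×250 = 0.5578 mm.
The rigid supports impose zero overall length change; the single axial force P common to all segments must satisfy P Σ Lᵢ/(AᵢEᵢ) = δ_free.
The series flexibility is Σ Lᵢ/(AᵢEᵢ) = 525/(1800×71×10³) + 250/(1150×28×10³) = 1.187×10⁻⁵ mm/N.
So P = 0.5578 / 1.187×10⁻⁵ = 46.98 kN, tensile.

P ≈ 47 kN (tensile)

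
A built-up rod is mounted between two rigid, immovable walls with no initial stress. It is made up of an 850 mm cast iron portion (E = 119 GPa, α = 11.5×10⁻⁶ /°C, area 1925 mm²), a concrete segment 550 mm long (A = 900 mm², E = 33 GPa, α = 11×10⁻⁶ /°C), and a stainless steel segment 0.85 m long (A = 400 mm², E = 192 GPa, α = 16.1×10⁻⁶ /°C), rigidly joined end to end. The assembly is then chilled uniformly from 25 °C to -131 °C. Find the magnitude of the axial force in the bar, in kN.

P ≈ 138 kN (tensile)

Free thermal contraction of the whole bar: Σ αᵢΔT Lᵢ = 11.5×10⁻⁶×156×850 + 11×10⁻⁶×156×550 + 16.1×10⁻⁶×156×850 = 4.604 mm.
The rigid supports impose zero overall length change; the single axial force P common to all segments must satisfy P Σ Lᵢ/(AᵢEᵢ) = δ_free.
Σ Lᵢ/(AᵢEᵢ) = 850/(1925×119×10³) + 550/(900×33×10³) + 850/(400×192×10³) = 3.33×10⁻⁵ mm/N.
Hence P = δ_free / Σ(L/AE) = 4.604/3.33×10⁻⁵ = 138.3 kN (tensile).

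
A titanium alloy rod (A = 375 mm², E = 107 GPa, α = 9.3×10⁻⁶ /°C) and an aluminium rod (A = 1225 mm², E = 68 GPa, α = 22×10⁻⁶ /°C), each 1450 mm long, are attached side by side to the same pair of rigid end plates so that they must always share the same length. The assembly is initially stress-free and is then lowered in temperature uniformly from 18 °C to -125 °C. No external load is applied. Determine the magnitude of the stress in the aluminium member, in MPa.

σ ≈ 40.1 MPa (tensile)

Equilibrium of a rigid end plate with no external load gives equal and opposite internal forces ±P in the two members. Since α_{aluminium} > α_{titanium alloy}, cooling drives the aluminium into tension and the titanium alloy into compression.
Compatibility of the two members (thermal + elastic change equal): (α₁ − α₂)ΔT = P·[1/(A₁E₁) + 1/(A₂E₂)].
|α₁ − α₂|·ΔT = 12.7×10⁻⁶ × 143 = 0.001816.
1/(A₁E₁) + 1/(A₂E₂) = 1/(375×107×10³) + 1/(1225×68×10³) = 3.693×10⁻⁸ N⁻¹.
So P = 0.001816 / 3.693×10⁻⁸ = 49.18 kN.
σ_{aluminium} = P/A₂ = 49180/1225 = 40.15 MPa, tensile.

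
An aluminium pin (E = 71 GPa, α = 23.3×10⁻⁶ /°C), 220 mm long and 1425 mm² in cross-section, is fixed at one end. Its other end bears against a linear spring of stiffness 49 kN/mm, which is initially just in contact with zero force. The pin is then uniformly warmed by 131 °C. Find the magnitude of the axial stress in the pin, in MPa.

The unrestrained thermal change is αΔT L = 23.3×10⁻⁶ × 131 × 220 = 0.6715 mm.
Let P be the compressive force at the spring. The pin shortens elastically by PL/(AE) and the spring compresses by P/k; together these equal δ_free.
P [ L/(AE) + 1/k ] = δ_free → P [ 220/(1425×71×10³) + 1/(49×10³) ] = 0.6715.
P = 0.6715 / 2.258×10⁻⁵ = 29740 N.
σ = P/A = 29740/1425 = 20.87 MPa.

σ ≈ 20.9 MPa (compressive)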